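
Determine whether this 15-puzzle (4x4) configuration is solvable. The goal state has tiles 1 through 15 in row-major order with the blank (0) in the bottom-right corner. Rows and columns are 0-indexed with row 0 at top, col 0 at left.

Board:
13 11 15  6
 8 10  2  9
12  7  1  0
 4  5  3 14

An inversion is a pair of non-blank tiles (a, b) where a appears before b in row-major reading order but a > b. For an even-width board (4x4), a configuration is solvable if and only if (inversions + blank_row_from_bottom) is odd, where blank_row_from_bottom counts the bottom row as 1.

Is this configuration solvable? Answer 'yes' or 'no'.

Answer: yes

Derivation:
Inversions: 69
Blank is in row 2 (0-indexed from top), which is row 2 counting from the bottom (bottom = 1).
69 + 2 = 71, which is odd, so the puzzle is solvable.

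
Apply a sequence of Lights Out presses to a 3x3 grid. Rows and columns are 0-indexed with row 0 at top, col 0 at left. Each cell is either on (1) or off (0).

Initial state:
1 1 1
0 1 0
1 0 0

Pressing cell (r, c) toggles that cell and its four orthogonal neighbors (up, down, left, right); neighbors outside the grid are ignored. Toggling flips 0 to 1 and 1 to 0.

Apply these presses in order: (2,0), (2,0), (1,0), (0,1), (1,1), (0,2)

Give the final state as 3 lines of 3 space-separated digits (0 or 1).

Answer: 1 0 1
0 0 0
0 1 0

Derivation:
After press 1 at (2,0):
1 1 1
1 1 0
0 1 0

After press 2 at (2,0):
1 1 1
0 1 0
1 0 0

After press 3 at (1,0):
0 1 1
1 0 0
0 0 0

After press 4 at (0,1):
1 0 0
1 1 0
0 0 0

After press 5 at (1,1):
1 1 0
0 0 1
0 1 0

After press 6 at (0,2):
1 0 1
0 0 0
0 1 0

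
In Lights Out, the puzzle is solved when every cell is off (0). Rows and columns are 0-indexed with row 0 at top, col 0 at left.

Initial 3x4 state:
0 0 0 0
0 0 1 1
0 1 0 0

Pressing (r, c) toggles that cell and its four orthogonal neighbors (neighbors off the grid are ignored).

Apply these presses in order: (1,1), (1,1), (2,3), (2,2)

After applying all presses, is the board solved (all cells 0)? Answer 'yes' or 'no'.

After press 1 at (1,1):
0 1 0 0
1 1 0 1
0 0 0 0

After press 2 at (1,1):
0 0 0 0
0 0 1 1
0 1 0 0

After press 3 at (2,3):
0 0 0 0
0 0 1 0
0 1 1 1

After press 4 at (2,2):
0 0 0 0
0 0 0 0
0 0 0 0

Lights still on: 0

Answer: yes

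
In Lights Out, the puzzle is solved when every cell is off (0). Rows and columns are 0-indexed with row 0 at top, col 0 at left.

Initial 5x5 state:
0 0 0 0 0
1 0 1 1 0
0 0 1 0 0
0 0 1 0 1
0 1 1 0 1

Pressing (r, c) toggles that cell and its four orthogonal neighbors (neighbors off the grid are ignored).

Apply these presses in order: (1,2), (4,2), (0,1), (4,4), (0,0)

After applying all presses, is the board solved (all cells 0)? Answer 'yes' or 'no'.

Answer: yes

Derivation:
After press 1 at (1,2):
0 0 1 0 0
1 1 0 0 0
0 0 0 0 0
0 0 1 0 1
0 1 1 0 1

After press 2 at (4,2):
0 0 1 0 0
1 1 0 0 0
0 0 0 0 0
0 0 0 0 1
0 0 0 1 1

After press 3 at (0,1):
1 1 0 0 0
1 0 0 0 0
0 0 0 0 0
0 0 0 0 1
0 0 0 1 1

After press 4 at (4,4):
1 1 0 0 0
1 0 0 0 0
0 0 0 0 0
0 0 0 0 0
0 0 0 0 0

After press 5 at (0,0):
0 0 0 0 0
0 0 0 0 0
0 0 0 0 0
0 0 0 0 0
0 0 0 0 0

Lights still on: 0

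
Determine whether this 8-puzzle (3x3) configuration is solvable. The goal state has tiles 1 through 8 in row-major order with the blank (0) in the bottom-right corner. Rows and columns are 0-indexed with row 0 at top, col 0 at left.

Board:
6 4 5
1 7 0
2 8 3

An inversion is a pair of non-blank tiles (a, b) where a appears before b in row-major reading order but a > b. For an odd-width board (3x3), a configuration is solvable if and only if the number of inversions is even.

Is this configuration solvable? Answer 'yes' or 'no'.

Answer: yes

Derivation:
Inversions (pairs i<j in row-major order where tile[i] > tile[j] > 0): 14
14 is even, so the puzzle is solvable.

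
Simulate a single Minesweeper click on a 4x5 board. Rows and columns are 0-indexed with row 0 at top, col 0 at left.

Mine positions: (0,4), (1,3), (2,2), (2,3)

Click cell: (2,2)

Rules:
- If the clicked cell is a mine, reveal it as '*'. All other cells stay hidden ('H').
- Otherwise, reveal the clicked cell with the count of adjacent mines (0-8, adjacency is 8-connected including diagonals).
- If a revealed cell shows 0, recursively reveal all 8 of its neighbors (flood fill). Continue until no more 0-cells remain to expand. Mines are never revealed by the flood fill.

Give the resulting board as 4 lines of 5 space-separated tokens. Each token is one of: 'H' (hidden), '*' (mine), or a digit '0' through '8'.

H H H H H
H H H H H
H H * H H
H H H H H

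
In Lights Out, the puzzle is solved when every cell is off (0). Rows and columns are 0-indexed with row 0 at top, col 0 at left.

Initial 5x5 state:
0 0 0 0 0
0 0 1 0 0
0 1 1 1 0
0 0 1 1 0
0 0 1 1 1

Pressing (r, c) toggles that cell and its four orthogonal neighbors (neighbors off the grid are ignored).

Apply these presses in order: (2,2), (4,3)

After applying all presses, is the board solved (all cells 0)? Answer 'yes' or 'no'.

After press 1 at (2,2):
0 0 0 0 0
0 0 0 0 0
0 0 0 0 0
0 0 0 1 0
0 0 1 1 1

After press 2 at (4,3):
0 0 0 0 0
0 0 0 0 0
0 0 0 0 0
0 0 0 0 0
0 0 0 0 0

Lights still on: 0

Answer: yes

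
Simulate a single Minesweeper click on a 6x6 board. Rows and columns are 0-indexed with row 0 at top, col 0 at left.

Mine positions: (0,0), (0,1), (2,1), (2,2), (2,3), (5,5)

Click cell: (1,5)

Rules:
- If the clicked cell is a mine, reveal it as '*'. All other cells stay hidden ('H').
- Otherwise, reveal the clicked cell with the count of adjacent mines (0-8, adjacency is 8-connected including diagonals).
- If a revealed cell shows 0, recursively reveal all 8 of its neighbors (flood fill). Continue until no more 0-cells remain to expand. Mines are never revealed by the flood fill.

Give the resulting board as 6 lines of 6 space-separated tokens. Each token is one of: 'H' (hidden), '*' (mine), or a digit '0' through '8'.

H H 1 0 0 0
H H 4 2 1 0
H H H H 1 0
H H H H 1 0
H H H H 1 1
H H H H H H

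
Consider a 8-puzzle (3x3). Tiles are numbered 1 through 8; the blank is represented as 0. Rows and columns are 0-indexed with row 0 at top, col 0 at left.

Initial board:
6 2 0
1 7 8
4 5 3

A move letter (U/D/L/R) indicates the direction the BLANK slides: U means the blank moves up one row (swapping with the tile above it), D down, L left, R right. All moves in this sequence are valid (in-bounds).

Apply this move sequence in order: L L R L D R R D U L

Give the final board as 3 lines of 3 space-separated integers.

After move 1 (L):
6 0 2
1 7 8
4 5 3

After move 2 (L):
0 6 2
1 7 8
4 5 3

After move 3 (R):
6 0 2
1 7 8
4 5 3

After move 4 (L):
0 6 2
1 7 8
4 5 3

After move 5 (D):
1 6 2
0 7 8
4 5 3

After move 6 (R):
1 6 2
7 0 8
4 5 3

After move 7 (R):
1 6 2
7 8 0
4 5 3

After move 8 (D):
1 6 2
7 8 3
4 5 0

After move 9 (U):
1 6 2
7 8 0
4 5 3

After move 10 (L):
1 6 2
7 0 8
4 5 3

Answer: 1 6 2
7 0 8
4 5 3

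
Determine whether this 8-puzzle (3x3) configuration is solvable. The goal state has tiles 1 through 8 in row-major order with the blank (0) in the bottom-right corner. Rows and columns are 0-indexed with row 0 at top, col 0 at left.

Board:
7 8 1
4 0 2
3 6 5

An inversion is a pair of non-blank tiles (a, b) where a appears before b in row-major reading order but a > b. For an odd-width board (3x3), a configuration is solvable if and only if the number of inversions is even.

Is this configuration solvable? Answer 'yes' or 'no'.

Answer: no

Derivation:
Inversions (pairs i<j in row-major order where tile[i] > tile[j] > 0): 15
15 is odd, so the puzzle is not solvable.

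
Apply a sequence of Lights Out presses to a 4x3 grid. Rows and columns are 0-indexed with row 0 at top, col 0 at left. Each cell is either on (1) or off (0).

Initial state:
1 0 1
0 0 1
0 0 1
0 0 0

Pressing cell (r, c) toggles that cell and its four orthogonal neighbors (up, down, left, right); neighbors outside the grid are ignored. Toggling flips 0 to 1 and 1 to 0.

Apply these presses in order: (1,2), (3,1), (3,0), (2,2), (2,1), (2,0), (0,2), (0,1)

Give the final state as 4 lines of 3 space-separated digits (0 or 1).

Answer: 0 0 0
1 1 0
1 0 0
1 1 0

Derivation:
After press 1 at (1,2):
1 0 0
0 1 0
0 0 0
0 0 0

After press 2 at (3,1):
1 0 0
0 1 0
0 1 0
1 1 1

After press 3 at (3,0):
1 0 0
0 1 0
1 1 0
0 0 1

After press 4 at (2,2):
1 0 0
0 1 1
1 0 1
0 0 0

After press 5 at (2,1):
1 0 0
0 0 1
0 1 0
0 1 0

After press 6 at (2,0):
1 0 0
1 0 1
1 0 0
1 1 0

After press 7 at (0,2):
1 1 1
1 0 0
1 0 0
1 1 0

After press 8 at (0,1):
0 0 0
1 1 0
1 0 0
1 1 0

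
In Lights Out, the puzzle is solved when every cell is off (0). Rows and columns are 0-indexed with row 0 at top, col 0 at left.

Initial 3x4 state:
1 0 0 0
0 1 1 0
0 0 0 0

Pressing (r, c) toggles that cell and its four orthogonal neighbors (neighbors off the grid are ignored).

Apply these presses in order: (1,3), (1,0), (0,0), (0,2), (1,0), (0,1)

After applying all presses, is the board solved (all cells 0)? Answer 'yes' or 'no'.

After press 1 at (1,3):
1 0 0 1
0 1 0 1
0 0 0 1

After press 2 at (1,0):
0 0 0 1
1 0 0 1
1 0 0 1

After press 3 at (0,0):
1 1 0 1
0 0 0 1
1 0 0 1

After press 4 at (0,2):
1 0 1 0
0 0 1 1
1 0 0 1

After press 5 at (1,0):
0 0 1 0
1 1 1 1
0 0 0 1

After press 6 at (0,1):
1 1 0 0
1 0 1 1
0 0 0 1

Lights still on: 6

Answer: no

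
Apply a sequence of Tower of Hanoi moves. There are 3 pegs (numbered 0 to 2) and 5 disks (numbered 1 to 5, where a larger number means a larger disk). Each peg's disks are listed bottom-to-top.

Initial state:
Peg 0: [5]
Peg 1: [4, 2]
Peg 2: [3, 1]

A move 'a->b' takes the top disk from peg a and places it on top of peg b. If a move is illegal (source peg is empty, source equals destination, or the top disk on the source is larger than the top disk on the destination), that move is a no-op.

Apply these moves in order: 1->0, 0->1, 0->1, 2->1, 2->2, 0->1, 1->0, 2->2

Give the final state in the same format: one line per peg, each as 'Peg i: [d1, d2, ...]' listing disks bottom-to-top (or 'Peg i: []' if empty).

Answer: Peg 0: [5, 1]
Peg 1: [4, 2]
Peg 2: [3]

Derivation:
After move 1 (1->0):
Peg 0: [5, 2]
Peg 1: [4]
Peg 2: [3, 1]

After move 2 (0->1):
Peg 0: [5]
Peg 1: [4, 2]
Peg 2: [3, 1]

After move 3 (0->1):
Peg 0: [5]
Peg 1: [4, 2]
Peg 2: [3, 1]

After move 4 (2->1):
Peg 0: [5]
Peg 1: [4, 2, 1]
Peg 2: [3]

After move 5 (2->2):
Peg 0: [5]
Peg 1: [4, 2, 1]
Peg 2: [3]

After move 6 (0->1):
Peg 0: [5]
Peg 1: [4, 2, 1]
Peg 2: [3]

After move 7 (1->0):
Peg 0: [5, 1]
Peg 1: [4, 2]
Peg 2: [3]

After move 8 (2->2):
Peg 0: [5, 1]
Peg 1: [4, 2]
Peg 2: [3]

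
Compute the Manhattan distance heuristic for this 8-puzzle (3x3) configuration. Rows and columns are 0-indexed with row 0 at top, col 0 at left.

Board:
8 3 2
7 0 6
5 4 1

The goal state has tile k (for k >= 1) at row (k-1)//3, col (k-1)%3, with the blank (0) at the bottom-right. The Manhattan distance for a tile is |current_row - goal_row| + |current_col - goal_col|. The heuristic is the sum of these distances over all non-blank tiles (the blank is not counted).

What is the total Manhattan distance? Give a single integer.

Tile 8: (0,0)->(2,1) = 3
Tile 3: (0,1)->(0,2) = 1
Tile 2: (0,2)->(0,1) = 1
Tile 7: (1,0)->(2,0) = 1
Tile 6: (1,2)->(1,2) = 0
Tile 5: (2,0)->(1,1) = 2
Tile 4: (2,1)->(1,0) = 2
Tile 1: (2,2)->(0,0) = 4
Sum: 3 + 1 + 1 + 1 + 0 + 2 + 2 + 4 = 14

Answer: 14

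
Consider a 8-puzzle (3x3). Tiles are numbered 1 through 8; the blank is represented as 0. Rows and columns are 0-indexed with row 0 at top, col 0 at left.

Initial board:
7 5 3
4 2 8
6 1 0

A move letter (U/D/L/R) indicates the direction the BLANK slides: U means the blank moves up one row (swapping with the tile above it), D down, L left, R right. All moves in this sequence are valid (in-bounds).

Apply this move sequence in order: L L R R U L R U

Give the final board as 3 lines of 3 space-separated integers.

Answer: 7 5 0
4 2 3
6 1 8

Derivation:
After move 1 (L):
7 5 3
4 2 8
6 0 1

After move 2 (L):
7 5 3
4 2 8
0 6 1

After move 3 (R):
7 5 3
4 2 8
6 0 1

After move 4 (R):
7 5 3
4 2 8
6 1 0

After move 5 (U):
7 5 3
4 2 0
6 1 8

After move 6 (L):
7 5 3
4 0 2
6 1 8

After move 7 (R):
7 5 3
4 2 0
6 1 8

After move 8 (U):
7 5 0
4 2 3
6 1 8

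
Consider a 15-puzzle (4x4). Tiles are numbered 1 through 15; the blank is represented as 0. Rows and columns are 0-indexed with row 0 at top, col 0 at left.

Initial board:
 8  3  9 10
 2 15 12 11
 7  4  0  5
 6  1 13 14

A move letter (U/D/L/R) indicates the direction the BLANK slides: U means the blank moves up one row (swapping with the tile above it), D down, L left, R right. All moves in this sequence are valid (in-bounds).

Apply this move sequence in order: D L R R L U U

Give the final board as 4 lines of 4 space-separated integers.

Answer:  8  3  9 10
 2 15  0 11
 7  4 12  5
 6  1 13 14

Derivation:
After move 1 (D):
 8  3  9 10
 2 15 12 11
 7  4 13  5
 6  1  0 14

After move 2 (L):
 8  3  9 10
 2 15 12 11
 7  4 13  5
 6  0  1 14

After move 3 (R):
 8  3  9 10
 2 15 12 11
 7  4 13  5
 6  1  0 14

After move 4 (R):
 8  3  9 10
 2 15 12 11
 7  4 13  5
 6  1 14  0

After move 5 (L):
 8  3  9 10
 2 15 12 11
 7  4 13  5
 6  1  0 14

After move 6 (U):
 8  3  9 10
 2 15 12 11
 7  4  0  5
 6  1 13 14

After move 7 (U):
 8  3  9 10
 2 15  0 11
 7  4 12  5
 6  1 13 14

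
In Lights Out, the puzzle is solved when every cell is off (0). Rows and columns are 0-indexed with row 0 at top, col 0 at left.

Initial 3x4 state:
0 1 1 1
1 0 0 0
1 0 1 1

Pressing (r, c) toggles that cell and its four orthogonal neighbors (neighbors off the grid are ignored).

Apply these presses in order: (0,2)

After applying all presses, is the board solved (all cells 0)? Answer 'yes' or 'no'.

Answer: no

Derivation:
After press 1 at (0,2):
0 0 0 0
1 0 1 0
1 0 1 1

Lights still on: 5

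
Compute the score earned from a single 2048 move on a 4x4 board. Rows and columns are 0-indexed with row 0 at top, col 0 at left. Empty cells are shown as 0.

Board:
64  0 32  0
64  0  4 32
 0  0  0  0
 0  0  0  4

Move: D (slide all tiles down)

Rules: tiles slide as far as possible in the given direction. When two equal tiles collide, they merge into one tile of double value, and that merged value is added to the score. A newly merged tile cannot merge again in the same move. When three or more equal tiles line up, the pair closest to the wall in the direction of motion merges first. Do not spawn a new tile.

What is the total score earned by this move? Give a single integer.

Answer: 128

Derivation:
Slide down:
col 0: [64, 64, 0, 0] -> [0, 0, 0, 128]  score +128 (running 128)
col 1: [0, 0, 0, 0] -> [0, 0, 0, 0]  score +0 (running 128)
col 2: [32, 4, 0, 0] -> [0, 0, 32, 4]  score +0 (running 128)
col 3: [0, 32, 0, 4] -> [0, 0, 32, 4]  score +0 (running 128)
Board after move:
  0   0   0   0
  0   0   0   0
  0   0  32  32
128   0   4   4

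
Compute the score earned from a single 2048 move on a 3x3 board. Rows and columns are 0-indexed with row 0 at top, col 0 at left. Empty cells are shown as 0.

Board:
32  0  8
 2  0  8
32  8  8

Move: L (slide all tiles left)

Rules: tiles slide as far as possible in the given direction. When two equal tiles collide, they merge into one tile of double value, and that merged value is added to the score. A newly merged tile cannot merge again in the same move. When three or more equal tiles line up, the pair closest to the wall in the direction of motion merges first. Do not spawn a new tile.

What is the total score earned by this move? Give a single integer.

Answer: 16

Derivation:
Slide left:
row 0: [32, 0, 8] -> [32, 8, 0]  score +0 (running 0)
row 1: [2, 0, 8] -> [2, 8, 0]  score +0 (running 0)
row 2: [32, 8, 8] -> [32, 16, 0]  score +16 (running 16)
Board after move:
32  8  0
 2  8  0
32 16  0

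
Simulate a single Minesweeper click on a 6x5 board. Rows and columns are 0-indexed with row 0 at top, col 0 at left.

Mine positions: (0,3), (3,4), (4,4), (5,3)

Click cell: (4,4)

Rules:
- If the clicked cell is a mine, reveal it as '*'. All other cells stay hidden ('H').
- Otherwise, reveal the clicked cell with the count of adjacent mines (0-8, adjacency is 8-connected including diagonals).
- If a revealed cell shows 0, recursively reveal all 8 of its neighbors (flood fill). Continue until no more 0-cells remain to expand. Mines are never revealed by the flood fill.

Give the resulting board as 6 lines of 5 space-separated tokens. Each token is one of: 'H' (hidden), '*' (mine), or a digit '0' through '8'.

H H H H H
H H H H H
H H H H H
H H H H H
H H H H *
H H H H H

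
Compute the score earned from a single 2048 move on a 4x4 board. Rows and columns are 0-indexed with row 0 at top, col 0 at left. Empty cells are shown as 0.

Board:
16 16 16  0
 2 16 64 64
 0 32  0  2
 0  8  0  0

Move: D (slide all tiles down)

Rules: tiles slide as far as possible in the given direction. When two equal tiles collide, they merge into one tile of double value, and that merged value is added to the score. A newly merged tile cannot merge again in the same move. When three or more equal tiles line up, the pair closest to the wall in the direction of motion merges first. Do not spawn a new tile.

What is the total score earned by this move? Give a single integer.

Slide down:
col 0: [16, 2, 0, 0] -> [0, 0, 16, 2]  score +0 (running 0)
col 1: [16, 16, 32, 8] -> [0, 32, 32, 8]  score +32 (running 32)
col 2: [16, 64, 0, 0] -> [0, 0, 16, 64]  score +0 (running 32)
col 3: [0, 64, 2, 0] -> [0, 0, 64, 2]  score +0 (running 32)
Board after move:
 0  0  0  0
 0 32  0  0
16 32 16 64
 2  8 64  2

Answer: 32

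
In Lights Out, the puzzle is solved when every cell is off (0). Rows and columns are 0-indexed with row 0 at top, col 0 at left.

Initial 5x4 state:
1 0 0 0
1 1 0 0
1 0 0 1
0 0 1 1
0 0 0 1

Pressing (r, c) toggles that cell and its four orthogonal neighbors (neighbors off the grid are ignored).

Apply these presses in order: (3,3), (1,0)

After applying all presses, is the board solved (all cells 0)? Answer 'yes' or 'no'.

Answer: yes

Derivation:
After press 1 at (3,3):
1 0 0 0
1 1 0 0
1 0 0 0
0 0 0 0
0 0 0 0

After press 2 at (1,0):
0 0 0 0
0 0 0 0
0 0 0 0
0 0 0 0
0 0 0 0

Lights still on: 0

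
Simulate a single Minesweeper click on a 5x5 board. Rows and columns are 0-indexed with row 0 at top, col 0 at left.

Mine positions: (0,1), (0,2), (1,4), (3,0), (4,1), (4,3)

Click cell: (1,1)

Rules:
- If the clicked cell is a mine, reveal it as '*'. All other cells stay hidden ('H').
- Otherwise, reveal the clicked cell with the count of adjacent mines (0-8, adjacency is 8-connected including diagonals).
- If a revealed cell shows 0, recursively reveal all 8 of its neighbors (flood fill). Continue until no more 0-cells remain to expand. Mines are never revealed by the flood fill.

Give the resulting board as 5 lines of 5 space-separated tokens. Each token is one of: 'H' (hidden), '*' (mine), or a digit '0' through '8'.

H H H H H
H 2 H H H
H H H H H
H H H H H
H H H H H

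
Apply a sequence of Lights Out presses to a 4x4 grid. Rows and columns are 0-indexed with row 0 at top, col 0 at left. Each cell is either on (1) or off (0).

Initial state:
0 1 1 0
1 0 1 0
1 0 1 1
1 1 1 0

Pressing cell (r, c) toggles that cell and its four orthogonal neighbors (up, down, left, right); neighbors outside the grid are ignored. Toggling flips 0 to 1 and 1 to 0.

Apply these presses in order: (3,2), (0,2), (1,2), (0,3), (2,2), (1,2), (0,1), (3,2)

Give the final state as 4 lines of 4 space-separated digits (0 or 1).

After press 1 at (3,2):
0 1 1 0
1 0 1 0
1 0 0 1
1 0 0 1

After press 2 at (0,2):
0 0 0 1
1 0 0 0
1 0 0 1
1 0 0 1

After press 3 at (1,2):
0 0 1 1
1 1 1 1
1 0 1 1
1 0 0 1

After press 4 at (0,3):
0 0 0 0
1 1 1 0
1 0 1 1
1 0 0 1

After press 5 at (2,2):
0 0 0 0
1 1 0 0
1 1 0 0
1 0 1 1

After press 6 at (1,2):
0 0 1 0
1 0 1 1
1 1 1 0
1 0 1 1

After press 7 at (0,1):
1 1 0 0
1 1 1 1
1 1 1 0
1 0 1 1

After press 8 at (3,2):
1 1 0 0
1 1 1 1
1 1 0 0
1 1 0 0

Answer: 1 1 0 0
1 1 1 1
1 1 0 0
1 1 0 0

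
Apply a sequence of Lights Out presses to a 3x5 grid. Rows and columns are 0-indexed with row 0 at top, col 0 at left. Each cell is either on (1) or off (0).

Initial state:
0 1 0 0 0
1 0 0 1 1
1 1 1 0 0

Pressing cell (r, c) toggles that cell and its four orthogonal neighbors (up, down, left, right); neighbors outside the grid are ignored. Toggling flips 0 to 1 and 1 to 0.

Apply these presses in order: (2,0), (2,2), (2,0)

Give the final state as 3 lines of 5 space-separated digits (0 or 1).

Answer: 0 1 0 0 0
1 0 1 1 1
1 0 0 1 0

Derivation:
After press 1 at (2,0):
0 1 0 0 0
0 0 0 1 1
0 0 1 0 0

After press 2 at (2,2):
0 1 0 0 0
0 0 1 1 1
0 1 0 1 0

After press 3 at (2,0):
0 1 0 0 0
1 0 1 1 1
1 0 0 1 0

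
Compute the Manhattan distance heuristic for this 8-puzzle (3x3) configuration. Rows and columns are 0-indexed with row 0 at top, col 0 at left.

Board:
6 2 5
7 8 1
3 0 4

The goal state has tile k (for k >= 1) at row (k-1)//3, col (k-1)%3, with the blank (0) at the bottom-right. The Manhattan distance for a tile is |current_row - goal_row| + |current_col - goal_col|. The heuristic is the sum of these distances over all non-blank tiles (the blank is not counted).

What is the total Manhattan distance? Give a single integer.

Answer: 17

Derivation:
Tile 6: at (0,0), goal (1,2), distance |0-1|+|0-2| = 3
Tile 2: at (0,1), goal (0,1), distance |0-0|+|1-1| = 0
Tile 5: at (0,2), goal (1,1), distance |0-1|+|2-1| = 2
Tile 7: at (1,0), goal (2,0), distance |1-2|+|0-0| = 1
Tile 8: at (1,1), goal (2,1), distance |1-2|+|1-1| = 1
Tile 1: at (1,2), goal (0,0), distance |1-0|+|2-0| = 3
Tile 3: at (2,0), goal (0,2), distance |2-0|+|0-2| = 4
Tile 4: at (2,2), goal (1,0), distance |2-1|+|2-0| = 3
Sum: 3 + 0 + 2 + 1 + 1 + 3 + 4 + 3 = 17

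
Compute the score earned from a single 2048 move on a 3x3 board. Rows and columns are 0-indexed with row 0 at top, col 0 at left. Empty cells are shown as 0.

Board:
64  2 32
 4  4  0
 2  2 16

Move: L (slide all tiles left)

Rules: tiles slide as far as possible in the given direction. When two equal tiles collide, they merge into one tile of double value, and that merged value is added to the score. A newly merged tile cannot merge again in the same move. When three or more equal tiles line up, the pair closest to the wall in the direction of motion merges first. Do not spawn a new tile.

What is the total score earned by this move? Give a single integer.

Answer: 12

Derivation:
Slide left:
row 0: [64, 2, 32] -> [64, 2, 32]  score +0 (running 0)
row 1: [4, 4, 0] -> [8, 0, 0]  score +8 (running 8)
row 2: [2, 2, 16] -> [4, 16, 0]  score +4 (running 12)
Board after move:
64  2 32
 8  0  0
 4 16  0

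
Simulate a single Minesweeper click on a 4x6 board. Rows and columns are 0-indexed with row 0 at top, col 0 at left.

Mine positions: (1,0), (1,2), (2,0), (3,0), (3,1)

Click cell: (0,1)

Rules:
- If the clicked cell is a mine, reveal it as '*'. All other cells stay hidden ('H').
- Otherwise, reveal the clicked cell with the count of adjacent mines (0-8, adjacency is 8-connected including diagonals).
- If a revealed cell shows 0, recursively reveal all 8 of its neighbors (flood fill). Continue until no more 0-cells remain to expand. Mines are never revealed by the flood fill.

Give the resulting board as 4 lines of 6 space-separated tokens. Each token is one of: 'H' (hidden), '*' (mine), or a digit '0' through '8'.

H 2 H H H H
H H H H H H
H H H H H H
H H H H H H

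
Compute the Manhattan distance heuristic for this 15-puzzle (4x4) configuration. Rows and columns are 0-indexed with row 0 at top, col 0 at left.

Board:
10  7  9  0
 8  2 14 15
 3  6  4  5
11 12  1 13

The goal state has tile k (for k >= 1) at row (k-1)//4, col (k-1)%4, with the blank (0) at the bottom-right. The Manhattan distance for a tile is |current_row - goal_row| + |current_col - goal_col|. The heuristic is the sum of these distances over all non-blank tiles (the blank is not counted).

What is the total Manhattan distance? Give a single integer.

Tile 10: (0,0)->(2,1) = 3
Tile 7: (0,1)->(1,2) = 2
Tile 9: (0,2)->(2,0) = 4
Tile 8: (1,0)->(1,3) = 3
Tile 2: (1,1)->(0,1) = 1
Tile 14: (1,2)->(3,1) = 3
Tile 15: (1,3)->(3,2) = 3
Tile 3: (2,0)->(0,2) = 4
Tile 6: (2,1)->(1,1) = 1
Tile 4: (2,2)->(0,3) = 3
Tile 5: (2,3)->(1,0) = 4
Tile 11: (3,0)->(2,2) = 3
Tile 12: (3,1)->(2,3) = 3
Tile 1: (3,2)->(0,0) = 5
Tile 13: (3,3)->(3,0) = 3
Sum: 3 + 2 + 4 + 3 + 1 + 3 + 3 + 4 + 1 + 3 + 4 + 3 + 3 + 5 + 3 = 45

Answer: 45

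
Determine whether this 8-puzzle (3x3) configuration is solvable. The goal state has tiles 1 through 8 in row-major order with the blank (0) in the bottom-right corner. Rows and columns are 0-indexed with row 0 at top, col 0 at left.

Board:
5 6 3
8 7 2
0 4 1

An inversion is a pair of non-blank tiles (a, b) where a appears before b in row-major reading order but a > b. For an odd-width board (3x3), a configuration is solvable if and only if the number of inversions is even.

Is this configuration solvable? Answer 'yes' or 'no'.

Answer: no

Derivation:
Inversions (pairs i<j in row-major order where tile[i] > tile[j] > 0): 19
19 is odd, so the puzzle is not solvable.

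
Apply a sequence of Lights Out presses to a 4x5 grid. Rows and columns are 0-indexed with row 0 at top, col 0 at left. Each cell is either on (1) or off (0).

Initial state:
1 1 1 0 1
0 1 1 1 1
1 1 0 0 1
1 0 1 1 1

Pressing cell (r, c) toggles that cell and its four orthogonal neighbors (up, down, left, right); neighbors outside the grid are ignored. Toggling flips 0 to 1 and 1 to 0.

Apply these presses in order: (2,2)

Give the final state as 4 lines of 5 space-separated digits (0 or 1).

After press 1 at (2,2):
1 1 1 0 1
0 1 0 1 1
1 0 1 1 1
1 0 0 1 1

Answer: 1 1 1 0 1
0 1 0 1 1
1 0 1 1 1
1 0 0 1 1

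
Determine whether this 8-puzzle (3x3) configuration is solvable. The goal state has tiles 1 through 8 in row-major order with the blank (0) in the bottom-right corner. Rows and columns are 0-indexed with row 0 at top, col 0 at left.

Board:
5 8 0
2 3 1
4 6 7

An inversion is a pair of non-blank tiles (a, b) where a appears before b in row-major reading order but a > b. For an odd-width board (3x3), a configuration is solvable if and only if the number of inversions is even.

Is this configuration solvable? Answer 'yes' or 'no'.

Inversions (pairs i<j in row-major order where tile[i] > tile[j] > 0): 12
12 is even, so the puzzle is solvable.

Answer: yes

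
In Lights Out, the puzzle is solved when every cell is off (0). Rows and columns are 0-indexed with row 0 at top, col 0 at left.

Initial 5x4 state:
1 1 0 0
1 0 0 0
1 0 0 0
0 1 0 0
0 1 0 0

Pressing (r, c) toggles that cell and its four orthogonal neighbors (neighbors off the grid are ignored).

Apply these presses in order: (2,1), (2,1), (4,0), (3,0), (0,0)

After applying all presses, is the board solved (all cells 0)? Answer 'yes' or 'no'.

Answer: yes

Derivation:
After press 1 at (2,1):
1 1 0 0
1 1 0 0
0 1 1 0
0 0 0 0
0 1 0 0

After press 2 at (2,1):
1 1 0 0
1 0 0 0
1 0 0 0
0 1 0 0
0 1 0 0

After press 3 at (4,0):
1 1 0 0
1 0 0 0
1 0 0 0
1 1 0 0
1 0 0 0

After press 4 at (3,0):
1 1 0 0
1 0 0 0
0 0 0 0
0 0 0 0
0 0 0 0

After press 5 at (0,0):
0 0 0 0
0 0 0 0
0 0 0 0
0 0 0 0
0 0 0 0

Lights still on: 0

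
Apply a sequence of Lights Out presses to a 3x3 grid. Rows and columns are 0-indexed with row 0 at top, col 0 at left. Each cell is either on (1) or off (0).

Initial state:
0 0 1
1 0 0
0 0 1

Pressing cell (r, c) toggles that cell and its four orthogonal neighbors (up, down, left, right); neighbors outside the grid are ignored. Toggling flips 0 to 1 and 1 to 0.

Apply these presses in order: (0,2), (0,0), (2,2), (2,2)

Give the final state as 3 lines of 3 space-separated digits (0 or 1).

After press 1 at (0,2):
0 1 0
1 0 1
0 0 1

After press 2 at (0,0):
1 0 0
0 0 1
0 0 1

After press 3 at (2,2):
1 0 0
0 0 0
0 1 0

After press 4 at (2,2):
1 0 0
0 0 1
0 0 1

Answer: 1 0 0
0 0 1
0 0 1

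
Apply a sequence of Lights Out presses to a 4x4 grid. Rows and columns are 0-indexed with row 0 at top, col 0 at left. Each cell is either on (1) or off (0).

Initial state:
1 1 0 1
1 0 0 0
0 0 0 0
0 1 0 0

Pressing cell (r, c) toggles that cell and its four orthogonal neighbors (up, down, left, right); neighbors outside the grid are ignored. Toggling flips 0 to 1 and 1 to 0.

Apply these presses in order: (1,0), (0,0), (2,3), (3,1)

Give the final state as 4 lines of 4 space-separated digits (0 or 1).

After press 1 at (1,0):
0 1 0 1
0 1 0 0
1 0 0 0
0 1 0 0

After press 2 at (0,0):
1 0 0 1
1 1 0 0
1 0 0 0
0 1 0 0

After press 3 at (2,3):
1 0 0 1
1 1 0 1
1 0 1 1
0 1 0 1

After press 4 at (3,1):
1 0 0 1
1 1 0 1
1 1 1 1
1 0 1 1

Answer: 1 0 0 1
1 1 0 1
1 1 1 1
1 0 1 1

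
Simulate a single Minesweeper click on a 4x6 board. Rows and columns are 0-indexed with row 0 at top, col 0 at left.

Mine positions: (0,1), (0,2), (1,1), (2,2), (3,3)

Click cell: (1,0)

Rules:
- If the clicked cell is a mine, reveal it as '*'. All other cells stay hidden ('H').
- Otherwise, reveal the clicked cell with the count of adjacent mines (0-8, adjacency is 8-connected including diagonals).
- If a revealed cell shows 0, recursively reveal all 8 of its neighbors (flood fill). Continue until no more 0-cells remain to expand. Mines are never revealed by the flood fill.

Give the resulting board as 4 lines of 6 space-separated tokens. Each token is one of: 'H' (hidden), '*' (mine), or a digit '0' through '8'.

H H H H H H
2 H H H H H
H H H H H H
H H H H H H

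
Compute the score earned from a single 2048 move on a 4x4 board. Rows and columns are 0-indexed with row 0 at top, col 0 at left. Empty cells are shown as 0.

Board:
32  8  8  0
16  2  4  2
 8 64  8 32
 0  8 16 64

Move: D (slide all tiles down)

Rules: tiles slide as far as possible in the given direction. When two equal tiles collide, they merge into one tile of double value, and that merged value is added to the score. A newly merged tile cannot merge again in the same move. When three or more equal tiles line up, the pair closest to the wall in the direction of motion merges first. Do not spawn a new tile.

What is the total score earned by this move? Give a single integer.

Answer: 0

Derivation:
Slide down:
col 0: [32, 16, 8, 0] -> [0, 32, 16, 8]  score +0 (running 0)
col 1: [8, 2, 64, 8] -> [8, 2, 64, 8]  score +0 (running 0)
col 2: [8, 4, 8, 16] -> [8, 4, 8, 16]  score +0 (running 0)
col 3: [0, 2, 32, 64] -> [0, 2, 32, 64]  score +0 (running 0)
Board after move:
 0  8  8  0
32  2  4  2
16 64  8 32
 8  8 16 64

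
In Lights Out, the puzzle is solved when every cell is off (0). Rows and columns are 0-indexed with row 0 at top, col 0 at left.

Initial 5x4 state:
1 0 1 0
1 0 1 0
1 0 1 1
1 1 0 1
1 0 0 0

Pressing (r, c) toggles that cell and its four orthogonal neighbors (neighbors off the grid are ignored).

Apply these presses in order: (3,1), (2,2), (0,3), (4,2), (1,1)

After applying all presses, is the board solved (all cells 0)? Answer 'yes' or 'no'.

After press 1 at (3,1):
1 0 1 0
1 0 1 0
1 1 1 1
0 0 1 1
1 1 0 0

After press 2 at (2,2):
1 0 1 0
1 0 0 0
1 0 0 0
0 0 0 1
1 1 0 0

After press 3 at (0,3):
1 0 0 1
1 0 0 1
1 0 0 0
0 0 0 1
1 1 0 0

After press 4 at (4,2):
1 0 0 1
1 0 0 1
1 0 0 0
0 0 1 1
1 0 1 1

After press 5 at (1,1):
1 1 0 1
0 1 1 1
1 1 0 0
0 0 1 1
1 0 1 1

Lights still on: 13

Answer: no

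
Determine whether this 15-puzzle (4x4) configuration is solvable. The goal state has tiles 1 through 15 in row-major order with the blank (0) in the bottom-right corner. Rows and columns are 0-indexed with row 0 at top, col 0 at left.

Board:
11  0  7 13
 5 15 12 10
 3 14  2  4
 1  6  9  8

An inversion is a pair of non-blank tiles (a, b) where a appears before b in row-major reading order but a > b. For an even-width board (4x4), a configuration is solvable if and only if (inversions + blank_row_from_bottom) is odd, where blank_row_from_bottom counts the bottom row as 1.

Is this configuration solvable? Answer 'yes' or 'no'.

Inversions: 66
Blank is in row 0 (0-indexed from top), which is row 4 counting from the bottom (bottom = 1).
66 + 4 = 70, which is even, so the puzzle is not solvable.

Answer: no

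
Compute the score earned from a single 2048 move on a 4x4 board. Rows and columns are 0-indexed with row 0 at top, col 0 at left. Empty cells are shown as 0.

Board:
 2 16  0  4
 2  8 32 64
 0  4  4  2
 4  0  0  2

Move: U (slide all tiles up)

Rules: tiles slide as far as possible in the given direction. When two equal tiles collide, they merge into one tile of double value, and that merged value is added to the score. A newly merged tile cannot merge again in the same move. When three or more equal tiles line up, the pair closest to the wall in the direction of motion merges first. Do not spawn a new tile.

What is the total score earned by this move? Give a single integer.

Answer: 8

Derivation:
Slide up:
col 0: [2, 2, 0, 4] -> [4, 4, 0, 0]  score +4 (running 4)
col 1: [16, 8, 4, 0] -> [16, 8, 4, 0]  score +0 (running 4)
col 2: [0, 32, 4, 0] -> [32, 4, 0, 0]  score +0 (running 4)
col 3: [4, 64, 2, 2] -> [4, 64, 4, 0]  score +4 (running 8)
Board after move:
 4 16 32  4
 4  8  4 64
 0  4  0  4
 0  0  0  0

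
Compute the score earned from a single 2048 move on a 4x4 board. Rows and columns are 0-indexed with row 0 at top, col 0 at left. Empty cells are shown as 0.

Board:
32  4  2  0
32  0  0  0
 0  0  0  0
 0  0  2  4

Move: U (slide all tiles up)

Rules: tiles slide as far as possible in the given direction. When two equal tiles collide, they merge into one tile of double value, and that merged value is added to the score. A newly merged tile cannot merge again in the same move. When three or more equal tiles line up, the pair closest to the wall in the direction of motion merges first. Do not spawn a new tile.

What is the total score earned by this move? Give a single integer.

Answer: 68

Derivation:
Slide up:
col 0: [32, 32, 0, 0] -> [64, 0, 0, 0]  score +64 (running 64)
col 1: [4, 0, 0, 0] -> [4, 0, 0, 0]  score +0 (running 64)
col 2: [2, 0, 0, 2] -> [4, 0, 0, 0]  score +4 (running 68)
col 3: [0, 0, 0, 4] -> [4, 0, 0, 0]  score +0 (running 68)
Board after move:
64  4  4  4
 0  0  0  0
 0  0  0  0
 0  0  0  0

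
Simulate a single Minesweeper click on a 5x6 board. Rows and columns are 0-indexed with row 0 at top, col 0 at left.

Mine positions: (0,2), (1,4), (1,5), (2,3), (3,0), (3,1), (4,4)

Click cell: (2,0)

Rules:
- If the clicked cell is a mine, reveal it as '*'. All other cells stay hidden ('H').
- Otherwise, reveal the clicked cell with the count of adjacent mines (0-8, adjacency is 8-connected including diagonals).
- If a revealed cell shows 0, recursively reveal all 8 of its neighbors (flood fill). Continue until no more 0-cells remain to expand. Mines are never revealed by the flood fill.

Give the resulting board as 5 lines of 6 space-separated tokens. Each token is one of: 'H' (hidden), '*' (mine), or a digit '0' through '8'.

H H H H H H
H H H H H H
2 H H H H H
H H H H H H
H H H H H H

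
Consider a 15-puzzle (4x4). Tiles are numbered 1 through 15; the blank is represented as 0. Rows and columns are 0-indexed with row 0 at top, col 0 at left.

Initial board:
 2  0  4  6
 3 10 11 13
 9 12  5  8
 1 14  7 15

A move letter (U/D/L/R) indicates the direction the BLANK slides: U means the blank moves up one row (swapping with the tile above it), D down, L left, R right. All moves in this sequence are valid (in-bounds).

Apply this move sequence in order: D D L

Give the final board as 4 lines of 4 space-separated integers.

After move 1 (D):
 2 10  4  6
 3  0 11 13
 9 12  5  8
 1 14  7 15

After move 2 (D):
 2 10  4  6
 3 12 11 13
 9  0  5  8
 1 14  7 15

After move 3 (L):
 2 10  4  6
 3 12 11 13
 0  9  5  8
 1 14  7 15

Answer:  2 10  4  6
 3 12 11 13
 0  9  5  8
 1 14  7 15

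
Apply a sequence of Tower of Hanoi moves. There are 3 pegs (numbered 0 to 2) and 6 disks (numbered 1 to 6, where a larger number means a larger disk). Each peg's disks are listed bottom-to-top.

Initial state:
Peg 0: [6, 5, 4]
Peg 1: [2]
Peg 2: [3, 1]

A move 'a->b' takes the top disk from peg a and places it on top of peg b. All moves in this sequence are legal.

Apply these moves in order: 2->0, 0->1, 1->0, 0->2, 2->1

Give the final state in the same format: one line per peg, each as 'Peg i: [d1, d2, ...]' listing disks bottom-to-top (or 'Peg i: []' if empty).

Answer: Peg 0: [6, 5, 4]
Peg 1: [2, 1]
Peg 2: [3]

Derivation:
After move 1 (2->0):
Peg 0: [6, 5, 4, 1]
Peg 1: [2]
Peg 2: [3]

After move 2 (0->1):
Peg 0: [6, 5, 4]
Peg 1: [2, 1]
Peg 2: [3]

After move 3 (1->0):
Peg 0: [6, 5, 4, 1]
Peg 1: [2]
Peg 2: [3]

After move 4 (0->2):
Peg 0: [6, 5, 4]
Peg 1: [2]
Peg 2: [3, 1]

After move 5 (2->1):
Peg 0: [6, 5, 4]
Peg 1: [2, 1]
Peg 2: [3]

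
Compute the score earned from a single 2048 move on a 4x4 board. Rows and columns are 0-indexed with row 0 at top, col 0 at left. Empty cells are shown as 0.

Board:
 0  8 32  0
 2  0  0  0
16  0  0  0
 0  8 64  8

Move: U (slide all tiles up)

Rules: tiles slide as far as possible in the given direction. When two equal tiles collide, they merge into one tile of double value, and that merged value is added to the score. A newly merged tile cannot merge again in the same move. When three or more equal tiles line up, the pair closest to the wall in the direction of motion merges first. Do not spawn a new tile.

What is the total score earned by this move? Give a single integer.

Slide up:
col 0: [0, 2, 16, 0] -> [2, 16, 0, 0]  score +0 (running 0)
col 1: [8, 0, 0, 8] -> [16, 0, 0, 0]  score +16 (running 16)
col 2: [32, 0, 0, 64] -> [32, 64, 0, 0]  score +0 (running 16)
col 3: [0, 0, 0, 8] -> [8, 0, 0, 0]  score +0 (running 16)
Board after move:
 2 16 32  8
16  0 64  0
 0  0  0  0
 0  0  0  0

Answer: 16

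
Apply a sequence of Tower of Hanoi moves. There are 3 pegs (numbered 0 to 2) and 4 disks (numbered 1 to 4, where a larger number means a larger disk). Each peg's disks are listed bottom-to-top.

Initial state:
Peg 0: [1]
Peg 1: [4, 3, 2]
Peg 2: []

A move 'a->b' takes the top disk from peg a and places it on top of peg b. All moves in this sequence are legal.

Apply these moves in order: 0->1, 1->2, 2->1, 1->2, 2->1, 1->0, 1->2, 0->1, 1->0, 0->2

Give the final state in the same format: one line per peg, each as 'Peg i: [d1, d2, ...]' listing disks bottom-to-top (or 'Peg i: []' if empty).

Answer: Peg 0: []
Peg 1: [4, 3]
Peg 2: [2, 1]

Derivation:
After move 1 (0->1):
Peg 0: []
Peg 1: [4, 3, 2, 1]
Peg 2: []

After move 2 (1->2):
Peg 0: []
Peg 1: [4, 3, 2]
Peg 2: [1]

After move 3 (2->1):
Peg 0: []
Peg 1: [4, 3, 2, 1]
Peg 2: []

After move 4 (1->2):
Peg 0: []
Peg 1: [4, 3, 2]
Peg 2: [1]

After move 5 (2->1):
Peg 0: []
Peg 1: [4, 3, 2, 1]
Peg 2: []

After move 6 (1->0):
Peg 0: [1]
Peg 1: [4, 3, 2]
Peg 2: []

After move 7 (1->2):
Peg 0: [1]
Peg 1: [4, 3]
Peg 2: [2]

After move 8 (0->1):
Peg 0: []
Peg 1: [4, 3, 1]
Peg 2: [2]

After move 9 (1->0):
Peg 0: [1]
Peg 1: [4, 3]
Peg 2: [2]

After move 10 (0->2):
Peg 0: []
Peg 1: [4, 3]
Peg 2: [2, 1]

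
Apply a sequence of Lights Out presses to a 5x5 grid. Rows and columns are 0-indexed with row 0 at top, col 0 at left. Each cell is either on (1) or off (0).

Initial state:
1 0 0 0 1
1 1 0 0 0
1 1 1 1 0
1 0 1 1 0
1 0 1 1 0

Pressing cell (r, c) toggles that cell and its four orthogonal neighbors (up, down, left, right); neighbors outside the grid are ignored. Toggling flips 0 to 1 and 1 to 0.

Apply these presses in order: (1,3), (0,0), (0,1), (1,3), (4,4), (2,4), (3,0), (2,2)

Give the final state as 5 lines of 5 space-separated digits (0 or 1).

After press 1 at (1,3):
1 0 0 1 1
1 1 1 1 1
1 1 1 0 0
1 0 1 1 0
1 0 1 1 0

After press 2 at (0,0):
0 1 0 1 1
0 1 1 1 1
1 1 1 0 0
1 0 1 1 0
1 0 1 1 0

After press 3 at (0,1):
1 0 1 1 1
0 0 1 1 1
1 1 1 0 0
1 0 1 1 0
1 0 1 1 0

After press 4 at (1,3):
1 0 1 0 1
0 0 0 0 0
1 1 1 1 0
1 0 1 1 0
1 0 1 1 0

After press 5 at (4,4):
1 0 1 0 1
0 0 0 0 0
1 1 1 1 0
1 0 1 1 1
1 0 1 0 1

After press 6 at (2,4):
1 0 1 0 1
0 0 0 0 1
1 1 1 0 1
1 0 1 1 0
1 0 1 0 1

After press 7 at (3,0):
1 0 1 0 1
0 0 0 0 1
0 1 1 0 1
0 1 1 1 0
0 0 1 0 1

After press 8 at (2,2):
1 0 1 0 1
0 0 1 0 1
0 0 0 1 1
0 1 0 1 0
0 0 1 0 1

Answer: 1 0 1 0 1
0 0 1 0 1
0 0 0 1 1
0 1 0 1 0
0 0 1 0 1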